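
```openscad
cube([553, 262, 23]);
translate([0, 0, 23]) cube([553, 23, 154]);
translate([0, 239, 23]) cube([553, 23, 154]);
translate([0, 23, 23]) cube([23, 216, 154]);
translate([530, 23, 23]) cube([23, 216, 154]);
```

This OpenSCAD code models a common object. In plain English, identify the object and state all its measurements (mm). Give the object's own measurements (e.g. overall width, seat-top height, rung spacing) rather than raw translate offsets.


An open-topped rectangular box: outside dimensions 553×262×177 mm, with a uniform wall and base thickness of 23 mm. The base is a full 553×262 slab on the floor; four walls sit on top of the base. The front and back walls (the −y and +y sides) span the full width; the two side walls fit between them.


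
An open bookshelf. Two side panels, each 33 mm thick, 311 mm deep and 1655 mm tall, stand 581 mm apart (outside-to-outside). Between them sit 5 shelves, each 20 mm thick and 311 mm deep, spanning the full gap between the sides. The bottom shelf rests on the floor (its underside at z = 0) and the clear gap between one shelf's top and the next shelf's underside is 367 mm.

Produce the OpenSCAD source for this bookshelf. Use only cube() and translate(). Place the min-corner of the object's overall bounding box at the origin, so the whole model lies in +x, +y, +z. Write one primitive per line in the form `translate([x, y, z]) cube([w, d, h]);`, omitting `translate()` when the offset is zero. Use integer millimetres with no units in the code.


cube([33, 311, 1655]);
translate([548, 0, 0]) cube([33, 311, 1655]);
translate([33, 0, 0]) cube([515, 311, 20]);
translate([33, 0, 387]) cube([515, 311, 20]);
translate([33, 0, 774]) cube([515, 311, 20]);
translate([33, 0, 1161]) cube([515, 311, 20]);
translate([33, 0, 1548]) cube([515, 311, 20]);


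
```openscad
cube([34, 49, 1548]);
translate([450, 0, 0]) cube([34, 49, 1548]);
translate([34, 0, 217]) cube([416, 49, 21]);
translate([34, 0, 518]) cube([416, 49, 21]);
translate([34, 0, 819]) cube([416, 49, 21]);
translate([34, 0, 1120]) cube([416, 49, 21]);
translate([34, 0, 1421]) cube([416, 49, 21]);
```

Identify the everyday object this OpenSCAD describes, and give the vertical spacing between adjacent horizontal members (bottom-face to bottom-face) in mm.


A ladder. The rung spacing is 301 mm.

Two tall 34×49 posts with 5 short bars between them — a ladder. Adjacent rungs sit at z = 217 and z = 518, so the spacing is 518 − 217 = 301 mm.


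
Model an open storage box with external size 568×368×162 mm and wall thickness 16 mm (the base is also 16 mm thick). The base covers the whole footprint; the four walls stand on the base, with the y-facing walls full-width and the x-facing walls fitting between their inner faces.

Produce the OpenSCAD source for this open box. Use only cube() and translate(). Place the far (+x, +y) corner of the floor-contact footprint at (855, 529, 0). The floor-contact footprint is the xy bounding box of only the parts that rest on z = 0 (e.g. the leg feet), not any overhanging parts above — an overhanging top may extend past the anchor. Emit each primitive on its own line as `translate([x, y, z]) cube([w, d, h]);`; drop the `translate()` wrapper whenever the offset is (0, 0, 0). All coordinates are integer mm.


translate([287, 161, 0]) cube([568, 368, 16]);
translate([287, 161, 16]) cube([568, 16, 146]);
translate([287, 513, 16]) cube([568, 16, 146]);
translate([287, 177, 16]) cube([16, 336, 146]);
translate([839, 177, 16]) cube([16, 336, 146]);


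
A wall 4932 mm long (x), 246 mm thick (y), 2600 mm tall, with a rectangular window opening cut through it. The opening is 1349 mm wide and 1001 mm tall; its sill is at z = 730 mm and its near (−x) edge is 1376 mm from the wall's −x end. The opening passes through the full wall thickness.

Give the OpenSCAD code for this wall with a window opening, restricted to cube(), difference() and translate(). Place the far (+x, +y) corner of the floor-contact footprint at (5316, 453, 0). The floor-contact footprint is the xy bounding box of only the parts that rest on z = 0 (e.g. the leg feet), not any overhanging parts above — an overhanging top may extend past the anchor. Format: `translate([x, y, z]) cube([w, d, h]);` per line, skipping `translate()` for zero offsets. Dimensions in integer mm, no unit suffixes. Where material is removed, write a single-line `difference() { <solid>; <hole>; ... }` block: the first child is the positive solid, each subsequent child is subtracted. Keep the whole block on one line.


difference() { translate([384, 207, 0]) cube([4932, 246, 2600]); translate([1760, 207, 730]) cube([1349, 246, 1001]); }


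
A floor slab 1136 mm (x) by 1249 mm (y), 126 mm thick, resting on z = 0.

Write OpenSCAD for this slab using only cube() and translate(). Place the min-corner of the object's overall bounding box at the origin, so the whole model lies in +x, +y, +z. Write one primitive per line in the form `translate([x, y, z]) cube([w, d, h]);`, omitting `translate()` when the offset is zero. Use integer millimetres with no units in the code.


cube([1136, 1249, 126]);


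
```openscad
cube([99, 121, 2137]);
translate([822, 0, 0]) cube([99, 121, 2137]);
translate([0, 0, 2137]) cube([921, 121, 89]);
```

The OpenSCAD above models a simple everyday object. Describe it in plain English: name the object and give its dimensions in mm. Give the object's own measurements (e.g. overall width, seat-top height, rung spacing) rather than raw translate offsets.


A door frame. The clear opening is 723 mm wide and 2137 mm high. Two 99 mm wide jambs, 121 mm deep, stand either side of the opening from the floor to the top of the opening. A 89 mm thick head sits across the top of both jambs, spanning the full outside width of the frame.


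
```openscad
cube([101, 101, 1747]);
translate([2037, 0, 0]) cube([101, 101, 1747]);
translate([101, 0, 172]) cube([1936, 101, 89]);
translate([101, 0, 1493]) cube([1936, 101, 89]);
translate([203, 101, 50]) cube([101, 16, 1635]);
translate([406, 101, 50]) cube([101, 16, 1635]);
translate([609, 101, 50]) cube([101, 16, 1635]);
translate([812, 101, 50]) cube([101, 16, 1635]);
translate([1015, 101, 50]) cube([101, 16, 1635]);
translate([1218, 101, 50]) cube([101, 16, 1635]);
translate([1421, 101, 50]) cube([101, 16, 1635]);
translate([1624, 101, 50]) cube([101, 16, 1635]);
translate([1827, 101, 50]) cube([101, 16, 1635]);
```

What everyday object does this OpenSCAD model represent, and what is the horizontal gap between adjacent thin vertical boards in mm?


A fence section. The picket gap is 102 mm.

Two posts, two rails, 9 pickets — a fence section. Span 1936 mm holds 9 pickets of 101 mm with 10 equal gaps: ⌊(1936 − 9·101) / 10⌋ = 102 mm.


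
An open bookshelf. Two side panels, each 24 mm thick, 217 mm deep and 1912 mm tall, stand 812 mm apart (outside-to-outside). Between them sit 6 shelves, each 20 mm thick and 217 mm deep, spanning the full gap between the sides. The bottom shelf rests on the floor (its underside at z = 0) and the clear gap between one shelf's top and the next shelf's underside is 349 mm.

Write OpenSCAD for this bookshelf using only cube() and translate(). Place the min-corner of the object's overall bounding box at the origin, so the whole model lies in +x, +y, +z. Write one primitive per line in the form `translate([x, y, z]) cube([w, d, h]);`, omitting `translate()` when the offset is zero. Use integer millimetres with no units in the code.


cube([24, 217, 1912]);
translate([788, 0, 0]) cube([24, 217, 1912]);
translate([24, 0, 0]) cube([764, 217, 20]);
translate([24, 0, 369]) cube([764, 217, 20]);
translate([24, 0, 738]) cube([764, 217, 20]);
translate([24, 0, 1107]) cube([764, 217, 20]);
translate([24, 0, 1476]) cube([764, 217, 20]);
translate([24, 0, 1845]) cube([764, 217, 20]);


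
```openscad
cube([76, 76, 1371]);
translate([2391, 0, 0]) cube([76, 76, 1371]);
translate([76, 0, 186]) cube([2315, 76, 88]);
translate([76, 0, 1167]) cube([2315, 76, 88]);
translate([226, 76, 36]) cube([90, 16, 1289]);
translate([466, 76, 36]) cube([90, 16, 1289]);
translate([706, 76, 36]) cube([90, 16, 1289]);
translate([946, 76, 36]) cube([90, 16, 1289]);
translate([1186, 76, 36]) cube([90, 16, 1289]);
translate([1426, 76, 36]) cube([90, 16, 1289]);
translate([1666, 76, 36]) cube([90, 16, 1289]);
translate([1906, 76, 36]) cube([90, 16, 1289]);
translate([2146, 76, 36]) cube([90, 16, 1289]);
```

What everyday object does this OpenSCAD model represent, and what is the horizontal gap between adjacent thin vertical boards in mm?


A fence section. The picket gap is 150 mm.

Two posts, two rails, 9 pickets — a fence section. Span 2315 mm holds 9 pickets of 90 mm with 10 equal gaps: ⌊(2315 − 9·90) / 10⌋ = 150 mm.


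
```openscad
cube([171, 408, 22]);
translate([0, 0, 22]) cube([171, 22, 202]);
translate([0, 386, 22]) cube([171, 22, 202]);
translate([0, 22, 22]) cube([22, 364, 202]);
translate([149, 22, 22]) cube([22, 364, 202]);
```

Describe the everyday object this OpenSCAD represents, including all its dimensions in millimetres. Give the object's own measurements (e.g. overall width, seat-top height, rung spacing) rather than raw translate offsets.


An open-topped rectangular box: outside dimensions 171×408×224 mm, with a uniform wall and base thickness of 22 mm. The base is a full 171×408 slab on the floor; four walls sit on top of the base. The front and back walls (the −y and +y sides) span the full width; the two side walls fit between them.


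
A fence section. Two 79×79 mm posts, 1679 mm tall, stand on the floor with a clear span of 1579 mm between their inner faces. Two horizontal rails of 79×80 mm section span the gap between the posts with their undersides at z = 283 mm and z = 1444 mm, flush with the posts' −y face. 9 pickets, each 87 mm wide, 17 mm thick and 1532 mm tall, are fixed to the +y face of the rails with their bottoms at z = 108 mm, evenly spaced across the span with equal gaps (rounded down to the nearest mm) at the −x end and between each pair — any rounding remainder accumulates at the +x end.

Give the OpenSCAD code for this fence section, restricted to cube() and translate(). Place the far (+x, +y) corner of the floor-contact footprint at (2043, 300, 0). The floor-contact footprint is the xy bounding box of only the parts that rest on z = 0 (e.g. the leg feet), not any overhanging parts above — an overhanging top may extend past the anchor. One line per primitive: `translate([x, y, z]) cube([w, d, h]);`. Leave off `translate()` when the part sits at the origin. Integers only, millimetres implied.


translate([306, 221, 0]) cube([79, 79, 1679]);
translate([1964, 221, 0]) cube([79, 79, 1679]);
translate([385, 221, 283]) cube([1579, 79, 80]);
translate([385, 221, 1444]) cube([1579, 79, 80]);
translate([464, 300, 108]) cube([87, 17, 1532]);
translate([630, 300, 108]) cube([87, 17, 1532]);
translate([796, 300, 108]) cube([87, 17, 1532]);
translate([962, 300, 108]) cube([87, 17, 1532]);
translate([1128, 300, 108]) cube([87, 17, 1532]);
translate([1294, 300, 108]) cube([87, 17, 1532]);
translate([1460, 300, 108]) cube([87, 17, 1532]);
translate([1626, 300, 108]) cube([87, 17, 1532]);
translate([1792, 300, 108]) cube([87, 17, 1532]);


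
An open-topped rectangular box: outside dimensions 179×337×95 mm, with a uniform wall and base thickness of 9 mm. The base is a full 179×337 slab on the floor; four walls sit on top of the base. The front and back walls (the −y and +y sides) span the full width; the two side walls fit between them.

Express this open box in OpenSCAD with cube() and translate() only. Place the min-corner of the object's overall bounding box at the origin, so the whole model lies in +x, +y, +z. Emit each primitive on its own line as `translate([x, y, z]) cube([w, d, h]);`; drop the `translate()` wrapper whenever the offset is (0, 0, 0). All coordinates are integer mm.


cube([179, 337, 9]);
translate([0, 0, 9]) cube([179, 9, 86]);
translate([0, 328, 9]) cube([179, 9, 86]);
translate([0, 9, 9]) cube([9, 319, 86]);
translate([170, 9, 9]) cube([9, 319, 86]);


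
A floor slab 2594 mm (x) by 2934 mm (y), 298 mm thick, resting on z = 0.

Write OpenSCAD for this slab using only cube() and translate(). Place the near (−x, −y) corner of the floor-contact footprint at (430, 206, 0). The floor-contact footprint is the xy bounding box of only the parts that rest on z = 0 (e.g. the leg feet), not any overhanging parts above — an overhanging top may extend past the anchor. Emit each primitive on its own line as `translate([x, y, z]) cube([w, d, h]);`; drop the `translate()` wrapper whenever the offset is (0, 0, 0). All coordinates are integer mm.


translate([430, 206, 0]) cube([2594, 2934, 298]);


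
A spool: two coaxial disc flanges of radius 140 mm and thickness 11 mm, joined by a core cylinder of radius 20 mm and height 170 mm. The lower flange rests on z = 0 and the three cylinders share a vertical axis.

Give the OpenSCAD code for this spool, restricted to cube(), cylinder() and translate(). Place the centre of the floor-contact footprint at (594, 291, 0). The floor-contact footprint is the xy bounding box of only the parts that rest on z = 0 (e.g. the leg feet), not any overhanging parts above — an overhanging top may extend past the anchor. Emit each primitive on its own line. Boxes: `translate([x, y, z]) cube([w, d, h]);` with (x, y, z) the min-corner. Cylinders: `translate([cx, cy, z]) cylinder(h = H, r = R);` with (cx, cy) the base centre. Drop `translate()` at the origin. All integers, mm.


translate([594, 291, 0]) cylinder(h = 11, r = 140);
translate([594, 291, 11]) cylinder(h = 170, r = 20);
translate([594, 291, 181]) cylinder(h = 11, r = 140);


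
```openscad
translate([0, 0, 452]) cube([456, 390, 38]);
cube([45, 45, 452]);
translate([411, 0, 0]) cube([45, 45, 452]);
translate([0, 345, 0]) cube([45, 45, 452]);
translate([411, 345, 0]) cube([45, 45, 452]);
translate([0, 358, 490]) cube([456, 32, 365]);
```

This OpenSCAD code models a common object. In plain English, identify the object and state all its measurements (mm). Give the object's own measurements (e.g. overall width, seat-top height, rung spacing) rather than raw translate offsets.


A chair. The seat is a 456×390×38 mm slab with its top at z = 490 mm, on four 45×45 mm corner legs (flush with the seat edges, standing on z = 0). A flat backrest 32 mm thick, 365 mm tall, spans the full seat width and rises from the seat top along its +y edge, rear face flush with the rear of the seat.


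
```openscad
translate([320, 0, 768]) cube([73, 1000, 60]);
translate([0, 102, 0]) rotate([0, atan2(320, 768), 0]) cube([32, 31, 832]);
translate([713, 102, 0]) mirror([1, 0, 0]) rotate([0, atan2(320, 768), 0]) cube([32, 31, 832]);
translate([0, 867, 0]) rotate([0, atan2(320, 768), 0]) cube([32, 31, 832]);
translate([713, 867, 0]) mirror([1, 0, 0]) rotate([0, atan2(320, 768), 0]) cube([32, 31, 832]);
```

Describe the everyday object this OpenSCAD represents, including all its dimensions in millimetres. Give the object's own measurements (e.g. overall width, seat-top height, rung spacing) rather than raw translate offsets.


A sawhorse. A 73×1000×60 mm beam (x, y, z) sits on two A-frame leg pairs. Each pair is two raked legs of 32×31 mm section (31 mm along y) splaying symmetrically in x. Each leg rises 768 mm vertically over 320 mm of horizontal reach and is 832 mm long along its own axis. Every leg's outer bottom edge rests on the floor and its outer top edge meets a bottom edge of the beam — the left legs (tilting toward +x) meet the beam's −x bottom edge, the right legs (their mirror images, tilting toward −x) meet its +x bottom edge — so the leg tops tuck under the beam, the beam's underside is 768 mm above the floor, and the feet are 713 mm apart outside-to-outside with the beam centred between them. The two leg pairs are set in 102 mm from either end of the beam.


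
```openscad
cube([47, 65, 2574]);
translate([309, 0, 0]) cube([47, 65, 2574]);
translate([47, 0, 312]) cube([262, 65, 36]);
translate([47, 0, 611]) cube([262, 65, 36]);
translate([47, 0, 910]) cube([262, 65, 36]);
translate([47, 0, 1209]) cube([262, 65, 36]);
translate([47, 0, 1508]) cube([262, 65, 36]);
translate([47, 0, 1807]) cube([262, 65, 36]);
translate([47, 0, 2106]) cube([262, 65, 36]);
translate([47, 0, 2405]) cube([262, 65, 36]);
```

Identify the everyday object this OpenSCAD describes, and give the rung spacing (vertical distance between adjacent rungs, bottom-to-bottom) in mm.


A ladder. The rung spacing is 299 mm.

Two tall 47×65 posts with 8 short bars between them — a ladder. Adjacent rungs sit at z = 312 and z = 611, so the spacing is 611 − 312 = 299 mm.


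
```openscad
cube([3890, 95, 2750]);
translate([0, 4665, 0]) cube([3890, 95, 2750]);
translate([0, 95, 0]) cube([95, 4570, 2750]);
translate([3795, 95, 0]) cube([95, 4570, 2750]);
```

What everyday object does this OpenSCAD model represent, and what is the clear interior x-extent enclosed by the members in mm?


A house (or room) frame. The interior width is 3700 mm.

Four 2750 mm walls enclosing a rectangle with no floor or roof — a room or house frame. Outside width is 3890 mm and wall thickness is 95 mm, so the interior width is 3890 − 2 × 95 = 3700 mm.


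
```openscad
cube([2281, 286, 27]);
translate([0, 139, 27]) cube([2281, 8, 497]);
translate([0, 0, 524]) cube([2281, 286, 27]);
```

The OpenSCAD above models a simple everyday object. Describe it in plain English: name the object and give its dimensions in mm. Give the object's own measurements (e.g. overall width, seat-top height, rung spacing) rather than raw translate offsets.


An I-beam lying along x, 2281 mm long. Overall section height 551 mm. Two flanges 286 mm wide (y) and 27 mm thick, one on the floor and one at the top; a web 8 mm thick runs between them, centred on the flange width.


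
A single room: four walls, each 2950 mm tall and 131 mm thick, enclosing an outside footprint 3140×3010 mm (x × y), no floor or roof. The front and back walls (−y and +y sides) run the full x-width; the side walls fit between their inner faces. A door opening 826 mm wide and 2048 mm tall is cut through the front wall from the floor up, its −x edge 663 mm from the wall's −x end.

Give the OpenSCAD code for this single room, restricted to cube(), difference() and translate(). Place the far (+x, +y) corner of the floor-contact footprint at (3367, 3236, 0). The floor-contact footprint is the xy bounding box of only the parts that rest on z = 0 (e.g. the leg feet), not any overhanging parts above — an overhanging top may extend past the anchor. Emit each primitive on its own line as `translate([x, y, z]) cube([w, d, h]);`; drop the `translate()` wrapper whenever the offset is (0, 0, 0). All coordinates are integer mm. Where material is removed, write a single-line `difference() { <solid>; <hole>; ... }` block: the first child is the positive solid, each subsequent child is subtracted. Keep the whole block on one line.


difference() { translate([227, 226, 0]) cube([3140, 131, 2950]); translate([890, 226, 0]) cube([826, 131, 2048]); }
translate([227, 3105, 0]) cube([3140, 131, 2950]);
translate([227, 357, 0]) cube([131, 2748, 2950]);
translate([3236, 357, 0]) cube([131, 2748, 2950]);


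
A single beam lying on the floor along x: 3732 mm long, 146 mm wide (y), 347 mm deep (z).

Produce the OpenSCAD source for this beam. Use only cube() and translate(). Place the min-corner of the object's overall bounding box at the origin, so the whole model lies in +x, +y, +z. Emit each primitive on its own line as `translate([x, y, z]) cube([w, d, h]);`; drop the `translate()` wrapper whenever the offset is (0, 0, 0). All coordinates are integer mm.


cube([3732, 146, 347]);


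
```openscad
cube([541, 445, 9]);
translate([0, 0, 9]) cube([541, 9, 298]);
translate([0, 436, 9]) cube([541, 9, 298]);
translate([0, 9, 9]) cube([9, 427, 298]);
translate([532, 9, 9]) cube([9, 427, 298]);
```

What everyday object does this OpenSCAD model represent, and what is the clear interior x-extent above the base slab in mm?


An open box. The internal width is 523 mm.

A 541×445 base slab with four walls standing on it — an open box. The base is 541 mm wide and the walls are 9 mm thick, so the internal width is 541 − 2 × 9 = 523 mm.


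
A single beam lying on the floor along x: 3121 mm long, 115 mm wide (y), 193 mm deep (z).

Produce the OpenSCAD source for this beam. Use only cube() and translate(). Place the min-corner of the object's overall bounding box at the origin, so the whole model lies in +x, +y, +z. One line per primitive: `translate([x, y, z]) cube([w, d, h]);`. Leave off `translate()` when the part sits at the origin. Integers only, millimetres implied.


cube([3121, 115, 193]);


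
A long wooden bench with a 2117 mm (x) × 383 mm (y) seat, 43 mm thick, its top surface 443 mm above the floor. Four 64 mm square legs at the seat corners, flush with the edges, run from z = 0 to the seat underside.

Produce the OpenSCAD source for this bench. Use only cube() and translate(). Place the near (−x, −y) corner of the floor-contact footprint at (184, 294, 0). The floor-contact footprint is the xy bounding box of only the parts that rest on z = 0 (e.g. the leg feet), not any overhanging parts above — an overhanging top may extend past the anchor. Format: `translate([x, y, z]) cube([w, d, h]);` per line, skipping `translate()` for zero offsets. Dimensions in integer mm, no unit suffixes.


translate([184, 294, 400]) cube([2117, 383, 43]);
translate([184, 294, 0]) cube([64, 64, 400]);
translate([184, 613, 0]) cube([64, 64, 400]);
translate([2237, 294, 0]) cube([64, 64, 400]);
translate([2237, 613, 0]) cube([64, 64, 400]);


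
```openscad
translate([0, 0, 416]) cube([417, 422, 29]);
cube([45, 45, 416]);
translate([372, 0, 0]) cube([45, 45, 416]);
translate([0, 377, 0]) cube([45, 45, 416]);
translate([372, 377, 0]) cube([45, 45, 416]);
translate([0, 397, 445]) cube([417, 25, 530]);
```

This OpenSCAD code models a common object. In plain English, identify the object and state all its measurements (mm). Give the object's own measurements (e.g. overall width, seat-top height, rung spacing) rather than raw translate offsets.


A chair. The seat is a 417×422×29 mm slab with its top at z = 445 mm, on four 45×45 mm corner legs (flush with the seat edges, standing on z = 0). A flat backrest 25 mm thick, 530 mm tall, spans the full seat width and rises from the seat top along its +y edge, rear face flush with the rear of the seat.


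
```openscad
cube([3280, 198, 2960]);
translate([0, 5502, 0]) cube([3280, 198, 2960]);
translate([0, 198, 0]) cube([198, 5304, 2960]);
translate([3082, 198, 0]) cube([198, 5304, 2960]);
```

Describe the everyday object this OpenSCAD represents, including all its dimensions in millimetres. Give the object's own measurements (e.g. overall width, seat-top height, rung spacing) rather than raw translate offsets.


The wall frame of a small rectangular building: four walls, each 2960 mm tall and 198 mm thick, enclosing a footprint 3280 mm (x) by 5700 mm (y) outside-to-outside, with no floor or roof. The front and back walls (the −y and +y sides) span the full width; the two side walls fit between them.


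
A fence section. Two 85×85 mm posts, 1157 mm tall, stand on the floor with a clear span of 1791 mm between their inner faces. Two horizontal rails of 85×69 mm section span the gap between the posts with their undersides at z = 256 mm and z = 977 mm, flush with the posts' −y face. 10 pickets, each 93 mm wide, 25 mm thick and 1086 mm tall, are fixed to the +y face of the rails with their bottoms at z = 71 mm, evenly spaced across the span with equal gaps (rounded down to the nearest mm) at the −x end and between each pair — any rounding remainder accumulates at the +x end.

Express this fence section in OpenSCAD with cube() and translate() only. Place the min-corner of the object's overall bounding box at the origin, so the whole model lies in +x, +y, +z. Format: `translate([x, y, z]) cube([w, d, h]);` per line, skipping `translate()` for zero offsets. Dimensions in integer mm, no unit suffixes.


cube([85, 85, 1157]);
translate([1876, 0, 0]) cube([85, 85, 1157]);
translate([85, 0, 256]) cube([1791, 85, 69]);
translate([85, 0, 977]) cube([1791, 85, 69]);
translate([163, 85, 71]) cube([93, 25, 1086]);
translate([334, 85, 71]) cube([93, 25, 1086]);
translate([505, 85, 71]) cube([93, 25, 1086]);
translate([676, 85, 71]) cube([93, 25, 1086]);
translate([847, 85, 71]) cube([93, 25, 1086]);
translate([1018, 85, 71]) cube([93, 25, 1086]);
translate([1189, 85, 71]) cube([93, 25, 1086]);
translate([1360, 85, 71]) cube([93, 25, 1086]);
translate([1531, 85, 71]) cube([93, 25, 1086]);
translate([1702, 85, 71]) cube([93, 25, 1086]);


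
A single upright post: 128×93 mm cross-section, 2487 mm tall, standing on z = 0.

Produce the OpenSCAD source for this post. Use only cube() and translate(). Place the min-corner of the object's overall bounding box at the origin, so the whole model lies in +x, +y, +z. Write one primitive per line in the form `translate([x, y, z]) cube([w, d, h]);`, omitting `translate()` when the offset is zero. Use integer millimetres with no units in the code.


cube([128, 93, 2487]);


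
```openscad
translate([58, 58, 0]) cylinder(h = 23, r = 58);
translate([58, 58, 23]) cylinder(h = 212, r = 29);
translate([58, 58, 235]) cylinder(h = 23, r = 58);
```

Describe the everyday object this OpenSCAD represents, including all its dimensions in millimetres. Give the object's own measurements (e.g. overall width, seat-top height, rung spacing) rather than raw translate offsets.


A spool: two coaxial disc flanges of radius 58 mm and thickness 23 mm, joined by a core cylinder of radius 29 mm and height 212 mm. The lower flange rests on z = 0 and the three cylinders share a vertical axis.


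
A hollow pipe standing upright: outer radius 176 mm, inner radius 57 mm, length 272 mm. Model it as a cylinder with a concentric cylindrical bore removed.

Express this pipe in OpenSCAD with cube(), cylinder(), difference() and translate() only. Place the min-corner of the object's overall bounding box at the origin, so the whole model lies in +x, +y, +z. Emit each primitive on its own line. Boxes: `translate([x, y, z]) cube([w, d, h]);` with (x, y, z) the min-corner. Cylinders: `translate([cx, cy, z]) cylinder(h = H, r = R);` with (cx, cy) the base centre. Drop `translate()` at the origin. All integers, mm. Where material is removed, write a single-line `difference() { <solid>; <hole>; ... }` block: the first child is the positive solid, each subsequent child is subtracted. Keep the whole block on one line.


difference() { translate([176, 176, 0]) cylinder(h = 272, r = 176); translate([176, 176, 0]) cylinder(h = 272, r = 57); }


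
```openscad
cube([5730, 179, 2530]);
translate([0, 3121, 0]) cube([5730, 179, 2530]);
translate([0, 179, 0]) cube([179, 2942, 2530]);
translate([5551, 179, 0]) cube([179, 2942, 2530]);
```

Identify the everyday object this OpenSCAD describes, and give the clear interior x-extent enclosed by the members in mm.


A house (or room) frame. The interior width is 5372 mm.

Four 2530 mm walls enclosing a rectangle with no floor or roof — a room or house frame. Outside width is 5730 mm and wall thickness is 179 mm, so the interior width is 5730 − 2 × 179 = 5372 mm.


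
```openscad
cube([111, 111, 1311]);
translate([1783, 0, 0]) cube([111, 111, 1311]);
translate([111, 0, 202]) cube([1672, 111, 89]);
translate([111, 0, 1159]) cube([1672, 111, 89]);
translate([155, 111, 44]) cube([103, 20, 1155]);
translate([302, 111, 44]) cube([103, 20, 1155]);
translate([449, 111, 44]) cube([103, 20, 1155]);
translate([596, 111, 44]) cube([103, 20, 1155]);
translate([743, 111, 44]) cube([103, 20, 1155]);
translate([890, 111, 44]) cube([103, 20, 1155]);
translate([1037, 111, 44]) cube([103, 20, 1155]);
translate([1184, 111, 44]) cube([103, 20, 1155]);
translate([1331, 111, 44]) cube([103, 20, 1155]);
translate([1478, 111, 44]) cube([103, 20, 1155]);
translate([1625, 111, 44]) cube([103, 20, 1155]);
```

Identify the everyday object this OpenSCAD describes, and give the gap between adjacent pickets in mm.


A fence section. The picket gap is 44 mm.

Two posts, two rails, 11 pickets — a fence section. Span 1672 mm holds 11 pickets of 103 mm with 12 equal gaps: ⌊(1672 − 11·103) / 12⌋ = 44 mm.


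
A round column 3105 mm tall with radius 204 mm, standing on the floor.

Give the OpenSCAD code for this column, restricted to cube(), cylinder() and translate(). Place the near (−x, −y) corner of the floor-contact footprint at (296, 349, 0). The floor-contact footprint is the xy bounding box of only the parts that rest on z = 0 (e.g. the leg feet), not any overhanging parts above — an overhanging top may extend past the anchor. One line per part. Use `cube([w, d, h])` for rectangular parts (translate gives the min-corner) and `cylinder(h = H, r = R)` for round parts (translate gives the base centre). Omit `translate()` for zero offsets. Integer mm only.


translate([500, 553, 0]) cylinder(h = 3105, r = 204);


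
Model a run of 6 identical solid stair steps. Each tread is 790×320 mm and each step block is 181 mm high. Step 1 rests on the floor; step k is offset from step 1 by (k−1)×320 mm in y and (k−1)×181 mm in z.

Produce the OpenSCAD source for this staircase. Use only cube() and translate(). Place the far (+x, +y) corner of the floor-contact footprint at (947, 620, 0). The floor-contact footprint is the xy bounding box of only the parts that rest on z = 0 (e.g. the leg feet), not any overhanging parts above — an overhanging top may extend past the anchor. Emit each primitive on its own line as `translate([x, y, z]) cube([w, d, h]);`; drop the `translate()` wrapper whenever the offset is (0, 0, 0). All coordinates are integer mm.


translate([157, 300, 0]) cube([790, 320, 181]);
translate([157, 620, 181]) cube([790, 320, 181]);
translate([157, 940, 362]) cube([790, 320, 181]);
translate([157, 1260, 543]) cube([790, 320, 181]);
translate([157, 1580, 724]) cube([790, 320, 181]);
translate([157, 1900, 905]) cube([790, 320, 181]);


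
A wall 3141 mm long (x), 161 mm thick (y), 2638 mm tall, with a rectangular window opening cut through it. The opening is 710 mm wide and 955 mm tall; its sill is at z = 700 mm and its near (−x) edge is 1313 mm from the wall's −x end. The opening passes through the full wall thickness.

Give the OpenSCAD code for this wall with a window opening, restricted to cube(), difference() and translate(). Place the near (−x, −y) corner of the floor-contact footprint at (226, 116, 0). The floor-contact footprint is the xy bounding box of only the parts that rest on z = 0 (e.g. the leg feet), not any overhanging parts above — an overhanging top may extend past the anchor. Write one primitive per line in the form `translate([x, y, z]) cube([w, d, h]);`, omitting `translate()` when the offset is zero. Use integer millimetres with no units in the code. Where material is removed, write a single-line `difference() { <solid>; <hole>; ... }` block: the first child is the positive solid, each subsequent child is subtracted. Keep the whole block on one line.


difference() { translate([226, 116, 0]) cube([3141, 161, 2638]); translate([1539, 116, 700]) cube([710, 161, 955]); }


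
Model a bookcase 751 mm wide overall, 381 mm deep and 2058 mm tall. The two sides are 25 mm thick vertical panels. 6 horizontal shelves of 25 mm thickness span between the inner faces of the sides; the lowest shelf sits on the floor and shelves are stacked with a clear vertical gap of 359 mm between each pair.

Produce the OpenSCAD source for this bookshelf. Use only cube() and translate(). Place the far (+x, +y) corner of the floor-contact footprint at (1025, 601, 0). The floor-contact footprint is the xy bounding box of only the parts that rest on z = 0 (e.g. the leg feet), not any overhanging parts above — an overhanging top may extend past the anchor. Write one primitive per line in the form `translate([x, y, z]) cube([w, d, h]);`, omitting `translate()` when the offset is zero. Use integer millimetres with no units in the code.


translate([274, 220, 0]) cube([25, 381, 2058]);
translate([1000, 220, 0]) cube([25, 381, 2058]);
translate([299, 220, 0]) cube([701, 381, 25]);
translate([299, 220, 384]) cube([701, 381, 25]);
translate([299, 220, 768]) cube([701, 381, 25]);
translate([299, 220, 1152]) cube([701, 381, 25]);
translate([299, 220, 1536]) cube([701, 381, 25]);
translate([299, 220, 1920]) cube([701, 381, 25]);


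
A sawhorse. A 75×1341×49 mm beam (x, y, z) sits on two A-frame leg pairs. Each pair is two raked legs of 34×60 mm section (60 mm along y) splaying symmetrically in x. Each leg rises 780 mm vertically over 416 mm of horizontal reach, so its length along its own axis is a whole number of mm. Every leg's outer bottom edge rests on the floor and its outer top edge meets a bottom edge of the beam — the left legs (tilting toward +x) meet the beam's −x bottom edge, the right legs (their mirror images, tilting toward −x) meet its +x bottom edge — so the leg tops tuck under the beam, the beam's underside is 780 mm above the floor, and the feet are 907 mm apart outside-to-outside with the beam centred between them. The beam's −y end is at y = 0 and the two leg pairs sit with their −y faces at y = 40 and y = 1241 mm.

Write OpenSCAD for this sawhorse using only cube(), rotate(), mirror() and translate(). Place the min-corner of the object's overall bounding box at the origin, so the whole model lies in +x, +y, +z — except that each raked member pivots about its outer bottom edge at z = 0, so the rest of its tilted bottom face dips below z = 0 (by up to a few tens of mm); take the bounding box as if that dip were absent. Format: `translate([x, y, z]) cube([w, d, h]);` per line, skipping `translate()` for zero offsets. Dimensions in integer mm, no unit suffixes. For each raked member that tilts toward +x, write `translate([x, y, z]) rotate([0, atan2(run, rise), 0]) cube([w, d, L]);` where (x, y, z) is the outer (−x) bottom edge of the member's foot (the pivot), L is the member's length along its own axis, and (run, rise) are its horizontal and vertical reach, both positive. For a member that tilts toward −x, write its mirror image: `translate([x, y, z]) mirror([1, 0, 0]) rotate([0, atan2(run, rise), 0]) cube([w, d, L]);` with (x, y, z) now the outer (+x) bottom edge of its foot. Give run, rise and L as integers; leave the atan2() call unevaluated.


translate([416, 0, 780]) cube([75, 1341, 49]);
translate([0, 40, 0]) rotate([0, atan2(416, 780), 0]) cube([34, 60, 884]);
translate([907, 40, 0]) mirror([1, 0, 0]) rotate([0, atan2(416, 780), 0]) cube([34, 60, 884]);
translate([0, 1241, 0]) rotate([0, atan2(416, 780), 0]) cube([34, 60, 884]);
translate([907, 1241, 0]) mirror([1, 0, 0]) rotate([0, atan2(416, 780), 0]) cube([34, 60, 884]);


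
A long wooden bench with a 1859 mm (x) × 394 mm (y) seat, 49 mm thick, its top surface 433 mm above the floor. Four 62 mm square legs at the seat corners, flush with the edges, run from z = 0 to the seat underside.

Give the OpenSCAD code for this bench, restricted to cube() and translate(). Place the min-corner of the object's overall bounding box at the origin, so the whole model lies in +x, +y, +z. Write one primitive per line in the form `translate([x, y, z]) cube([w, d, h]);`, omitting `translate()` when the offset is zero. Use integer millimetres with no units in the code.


translate([0, 0, 384]) cube([1859, 394, 49]);
cube([62, 62, 384]);
translate([0, 332, 0]) cube([62, 62, 384]);
translate([1797, 0, 0]) cube([62, 62, 384]);
translate([1797, 332, 0]) cube([62, 62, 384]);


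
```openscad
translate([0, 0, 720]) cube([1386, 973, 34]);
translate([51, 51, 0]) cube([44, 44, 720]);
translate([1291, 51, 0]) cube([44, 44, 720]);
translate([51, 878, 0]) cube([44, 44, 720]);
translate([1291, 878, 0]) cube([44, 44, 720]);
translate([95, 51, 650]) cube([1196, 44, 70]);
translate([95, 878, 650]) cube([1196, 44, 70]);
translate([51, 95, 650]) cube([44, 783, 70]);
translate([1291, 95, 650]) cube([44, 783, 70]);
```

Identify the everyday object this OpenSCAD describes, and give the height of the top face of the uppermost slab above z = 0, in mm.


A table. The table height is 754 mm.

A 1386×973×34 slab sits at z = 720 on four 44 mm square posts — a table. The top surface is at 720 + 34 = 754 mm.


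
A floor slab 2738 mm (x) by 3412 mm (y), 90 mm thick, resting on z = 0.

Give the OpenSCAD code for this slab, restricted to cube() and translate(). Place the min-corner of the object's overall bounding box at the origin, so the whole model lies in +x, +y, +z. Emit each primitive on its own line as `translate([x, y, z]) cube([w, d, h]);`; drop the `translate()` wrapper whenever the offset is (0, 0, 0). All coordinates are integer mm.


cube([2738, 3412, 90]);


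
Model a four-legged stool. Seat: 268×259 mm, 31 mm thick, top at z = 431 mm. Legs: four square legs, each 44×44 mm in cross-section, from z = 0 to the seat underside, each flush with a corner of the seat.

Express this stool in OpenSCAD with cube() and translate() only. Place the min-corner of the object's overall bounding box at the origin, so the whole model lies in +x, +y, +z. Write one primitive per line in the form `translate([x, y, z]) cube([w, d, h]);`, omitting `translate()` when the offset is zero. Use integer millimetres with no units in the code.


translate([0, 0, 400]) cube([268, 259, 31]);
cube([44, 44, 400]);
translate([224, 0, 0]) cube([44, 44, 400]);
translate([0, 215, 0]) cube([44, 44, 400]);
translate([224, 215, 0]) cube([44, 44, 400]);


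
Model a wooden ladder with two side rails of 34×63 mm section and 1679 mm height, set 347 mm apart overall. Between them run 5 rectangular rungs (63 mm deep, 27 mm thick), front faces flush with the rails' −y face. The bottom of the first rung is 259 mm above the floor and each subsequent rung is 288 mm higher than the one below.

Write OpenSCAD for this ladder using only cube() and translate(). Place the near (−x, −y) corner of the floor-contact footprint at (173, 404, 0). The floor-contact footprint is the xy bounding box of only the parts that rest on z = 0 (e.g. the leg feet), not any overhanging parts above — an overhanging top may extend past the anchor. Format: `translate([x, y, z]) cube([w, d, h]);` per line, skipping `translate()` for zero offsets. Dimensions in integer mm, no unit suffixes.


translate([173, 404, 0]) cube([34, 63, 1679]);
translate([486, 404, 0]) cube([34, 63, 1679]);
translate([207, 404, 259]) cube([279, 63, 27]);
translate([207, 404, 547]) cube([279, 63, 27]);
translate([207, 404, 835]) cube([279, 63, 27]);
translate([207, 404, 1123]) cube([279, 63, 27]);
translate([207, 404, 1411]) cube([279, 63, 27]);


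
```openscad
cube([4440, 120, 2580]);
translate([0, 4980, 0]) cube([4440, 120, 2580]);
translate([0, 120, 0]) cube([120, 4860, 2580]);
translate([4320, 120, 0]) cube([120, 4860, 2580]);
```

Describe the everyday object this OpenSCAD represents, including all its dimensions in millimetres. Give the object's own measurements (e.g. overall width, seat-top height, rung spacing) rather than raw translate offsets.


The wall frame of a small rectangular building: four walls, each 2580 mm tall and 120 mm thick, enclosing a footprint 4440 mm (x) by 5100 mm (y) outside-to-outside, with no floor or roof. The front and back walls (the −y and +y sides) span the full width; the two side walls fit between them.


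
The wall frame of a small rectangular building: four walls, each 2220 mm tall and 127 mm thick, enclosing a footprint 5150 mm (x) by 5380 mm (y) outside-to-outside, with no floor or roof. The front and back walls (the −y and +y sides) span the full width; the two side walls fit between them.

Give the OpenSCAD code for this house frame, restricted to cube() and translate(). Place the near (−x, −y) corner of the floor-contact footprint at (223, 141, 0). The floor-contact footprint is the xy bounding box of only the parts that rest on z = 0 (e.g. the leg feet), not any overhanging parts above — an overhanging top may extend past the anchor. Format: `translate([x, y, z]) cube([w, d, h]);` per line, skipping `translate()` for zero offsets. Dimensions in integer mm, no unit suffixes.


translate([223, 141, 0]) cube([5150, 127, 2220]);
translate([223, 5394, 0]) cube([5150, 127, 2220]);
translate([223, 268, 0]) cube([127, 5126, 2220]);
translate([5246, 268, 0]) cube([127, 5126, 2220]);
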